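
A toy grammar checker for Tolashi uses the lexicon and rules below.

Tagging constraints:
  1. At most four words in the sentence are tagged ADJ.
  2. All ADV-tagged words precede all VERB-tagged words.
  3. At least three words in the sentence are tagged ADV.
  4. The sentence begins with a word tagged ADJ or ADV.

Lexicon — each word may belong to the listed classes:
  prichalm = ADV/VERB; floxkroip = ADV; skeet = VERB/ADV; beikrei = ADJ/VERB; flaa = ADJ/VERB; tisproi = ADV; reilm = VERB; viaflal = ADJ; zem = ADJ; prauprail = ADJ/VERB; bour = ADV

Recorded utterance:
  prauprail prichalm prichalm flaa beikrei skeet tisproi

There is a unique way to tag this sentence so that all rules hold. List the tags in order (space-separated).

ADJ ADV ADV ADJ ADJ ADV ADV

Candidates per position — 1:prauprail {ADJ,VERB}; 2:prichalm {ADV,VERB}; 3:prichalm {ADV,VERB}; 4:flaa {ADJ,VERB}; 5:beikrei {ADJ,VERB}; 6:skeet {VERB,ADV}; 7:tisproi {ADV}.
Word 1 cannot be VERB — rule 2 would then fail for every completion. It is ADJ.
Word 2 cannot be VERB — rule 2 would then fail for every completion. It is ADV.
Word 3 cannot be VERB — rule 2 would then fail for every completion. It is ADV.
Word 4 cannot be VERB — rule 2 would then fail for every completion. It is ADJ.
Word 5 cannot be VERB — rule 2 would then fail for every completion. It is ADJ.
Word 6 cannot be VERB — rule 2 would then fail for every completion. It is ADV.
That leaves exactly one tagging: ADJ ADV ADV ADJ ADJ ADV ADV.
Verifying each rule — rule 1 holds; rule 2 holds; rule 3 holds; rule 4 holds.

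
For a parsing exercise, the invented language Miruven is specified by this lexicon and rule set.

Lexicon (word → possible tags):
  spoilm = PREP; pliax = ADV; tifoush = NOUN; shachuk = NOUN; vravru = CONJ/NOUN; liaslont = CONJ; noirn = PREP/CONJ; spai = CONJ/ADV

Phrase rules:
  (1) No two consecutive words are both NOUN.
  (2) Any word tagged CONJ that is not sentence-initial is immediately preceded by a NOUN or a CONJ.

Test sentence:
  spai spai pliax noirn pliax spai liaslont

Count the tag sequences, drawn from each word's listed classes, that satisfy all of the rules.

Candidates per position — 1:spai {CONJ,ADV}; 2:spai {CONJ,ADV}; 3:pliax {ADV}; 4:noirn {PREP,CONJ}; 5:pliax {ADV}; 6:spai {CONJ,ADV}; 7:liaslont {CONJ}.
There are 16 candidate sequences in total.
Rule 2 cannot be satisfied by any choice of tags from the lexicon.
So there is no consistent tagging.
Count = 0.

0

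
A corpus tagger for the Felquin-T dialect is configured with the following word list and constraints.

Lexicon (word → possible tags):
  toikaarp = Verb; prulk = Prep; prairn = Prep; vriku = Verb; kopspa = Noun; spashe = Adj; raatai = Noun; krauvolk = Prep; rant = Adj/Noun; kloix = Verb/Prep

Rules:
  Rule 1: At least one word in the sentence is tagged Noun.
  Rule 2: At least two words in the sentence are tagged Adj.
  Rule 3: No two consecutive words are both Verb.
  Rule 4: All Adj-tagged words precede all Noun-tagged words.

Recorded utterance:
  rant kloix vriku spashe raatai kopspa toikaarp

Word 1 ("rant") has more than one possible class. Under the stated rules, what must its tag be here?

Adj

Candidates per position — 1:rant {Adj,Noun}; 2:kloix {Verb,Prep}; 3:vriku {Verb}; 4:spashe {Adj}; 5:raatai {Noun}; 6:kopspa {Noun}; 7:toikaarp {Verb}.
Position 1: Noun is ruled out by rule 2; that leaves Adj.
Position 2: Verb is ruled out by rule 3; that leaves Prep.
So the tagging must be: Adj Prep Verb Adj Noun Noun Verb.
Checking: rule 1 ✓; rule 2 ✓; rule 3 ✓; rule 4 ✓.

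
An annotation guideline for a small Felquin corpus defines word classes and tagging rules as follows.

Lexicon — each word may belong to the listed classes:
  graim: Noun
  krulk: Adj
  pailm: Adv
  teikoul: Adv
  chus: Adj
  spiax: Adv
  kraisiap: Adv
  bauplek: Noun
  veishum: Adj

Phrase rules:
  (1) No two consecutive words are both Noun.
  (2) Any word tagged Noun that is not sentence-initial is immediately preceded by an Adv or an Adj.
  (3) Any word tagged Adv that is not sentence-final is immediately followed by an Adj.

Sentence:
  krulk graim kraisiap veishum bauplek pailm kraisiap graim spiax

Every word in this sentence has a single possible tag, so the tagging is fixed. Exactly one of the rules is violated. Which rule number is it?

Fixed tagging: Adj Noun Adv Adj Noun Adv Adv Noun Adv.
Rule check: R1 pass, R2 pass, R3 fail.
Only rule 3 fails.

3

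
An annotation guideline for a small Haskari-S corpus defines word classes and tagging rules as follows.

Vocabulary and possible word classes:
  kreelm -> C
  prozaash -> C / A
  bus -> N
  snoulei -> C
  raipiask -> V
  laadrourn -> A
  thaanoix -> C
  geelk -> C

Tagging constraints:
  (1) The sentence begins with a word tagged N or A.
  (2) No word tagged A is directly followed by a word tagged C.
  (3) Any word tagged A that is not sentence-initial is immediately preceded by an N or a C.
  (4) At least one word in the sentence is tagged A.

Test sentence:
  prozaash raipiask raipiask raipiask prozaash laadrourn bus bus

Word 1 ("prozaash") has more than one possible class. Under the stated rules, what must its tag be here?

Candidates per position — 1:prozaash {C,A}; 2:raipiask {V}; 3:raipiask {V}; 4:raipiask {V}; 5:prozaash {C,A}; 6:laadrourn {A}; 7:bus {N}; 8:bus {N}.
At position 1, choosing C makes rule 1 impossible to satisfy; hence A.
At position 5, choosing A makes rule 3 impossible to satisfy; hence C.
That leaves exactly one tagging: A V V V C A N N.
Checking: rule 1 ok; rule 2 ok; rule 3 ok; rule 4 ok.

A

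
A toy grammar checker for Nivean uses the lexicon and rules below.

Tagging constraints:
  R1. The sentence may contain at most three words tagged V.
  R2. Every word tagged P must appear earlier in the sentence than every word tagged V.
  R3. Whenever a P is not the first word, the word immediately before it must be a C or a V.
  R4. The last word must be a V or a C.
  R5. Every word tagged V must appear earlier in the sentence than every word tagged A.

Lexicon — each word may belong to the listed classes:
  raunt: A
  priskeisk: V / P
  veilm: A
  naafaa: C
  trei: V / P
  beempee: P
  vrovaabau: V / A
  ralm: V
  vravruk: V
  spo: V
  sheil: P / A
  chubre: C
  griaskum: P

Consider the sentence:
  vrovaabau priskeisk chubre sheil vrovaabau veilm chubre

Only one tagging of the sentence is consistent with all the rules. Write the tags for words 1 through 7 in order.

V V C A A A C

Candidates per position — 1:vrovaabau {V,A}; 2:priskeisk {V,P}; 3:chubre {C}; 4:sheil {P,A}; 5:vrovaabau {V,A}; 6:veilm {A}; 7:chubre {C}.
The remaining ambiguous positions (1, 2, 4, 5) are resolved jointly — only one combination satisfies every rule.
That leaves exactly one tagging: V V C A A A C.
Checking: rule 1 holds; rule 2 holds; rule 3 holds; rule 4 holds; rule 5 holds.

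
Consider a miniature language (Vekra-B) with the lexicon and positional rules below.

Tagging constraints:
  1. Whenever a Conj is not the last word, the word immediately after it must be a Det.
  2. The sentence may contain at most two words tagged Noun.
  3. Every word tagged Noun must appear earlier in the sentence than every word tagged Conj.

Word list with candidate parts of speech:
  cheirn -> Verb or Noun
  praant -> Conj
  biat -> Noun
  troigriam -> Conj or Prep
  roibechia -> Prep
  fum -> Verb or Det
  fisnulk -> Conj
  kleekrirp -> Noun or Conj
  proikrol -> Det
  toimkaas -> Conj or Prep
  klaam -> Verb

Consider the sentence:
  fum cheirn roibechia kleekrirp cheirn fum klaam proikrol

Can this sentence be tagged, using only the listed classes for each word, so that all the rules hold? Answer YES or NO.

YES

Candidates per position — 1:fum {Verb,Det}; 2:cheirn {Verb,Noun}; 3:roibechia {Prep}; 4:kleekrirp {Noun,Conj}; 5:cheirn {Verb,Noun}; 6:fum {Verb,Det}; 7:klaam {Verb}; 8:proikrol {Det}.
One satisfying assignment: Det Verb Prep Noun Verb Det Verb Det.
Checking: rule 1 ok; rule 2 ok; rule 3 ok.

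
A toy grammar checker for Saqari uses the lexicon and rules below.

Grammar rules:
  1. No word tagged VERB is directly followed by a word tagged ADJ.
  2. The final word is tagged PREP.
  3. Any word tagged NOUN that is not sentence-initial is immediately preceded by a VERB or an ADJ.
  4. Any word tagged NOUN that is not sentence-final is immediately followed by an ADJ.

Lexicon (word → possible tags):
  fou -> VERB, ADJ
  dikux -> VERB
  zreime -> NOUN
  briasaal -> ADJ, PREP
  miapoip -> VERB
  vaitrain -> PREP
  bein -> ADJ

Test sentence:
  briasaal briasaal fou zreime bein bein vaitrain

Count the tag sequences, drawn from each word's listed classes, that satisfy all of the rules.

8

Candidates per position — 1:briasaal {ADJ,PREP}; 2:briasaal {ADJ,PREP}; 3:fou {VERB,ADJ}; 4:zreime {NOUN}; 5:bein {ADJ}; 6:bein {ADJ}; 7:vaitrain {PREP}.
There are 8 candidate sequences in total.
Checking each against the rules leaves 8 sequences.
Count = 8.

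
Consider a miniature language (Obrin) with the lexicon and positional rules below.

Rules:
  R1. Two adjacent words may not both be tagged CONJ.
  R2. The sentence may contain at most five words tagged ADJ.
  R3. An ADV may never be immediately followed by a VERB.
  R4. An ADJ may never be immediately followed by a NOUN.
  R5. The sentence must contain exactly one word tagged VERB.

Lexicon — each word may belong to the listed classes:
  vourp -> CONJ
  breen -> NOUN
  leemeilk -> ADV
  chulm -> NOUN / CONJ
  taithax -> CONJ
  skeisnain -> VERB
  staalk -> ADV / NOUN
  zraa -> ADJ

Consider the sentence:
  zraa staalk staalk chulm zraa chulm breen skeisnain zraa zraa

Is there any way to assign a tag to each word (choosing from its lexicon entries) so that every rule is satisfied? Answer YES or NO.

Candidates per position — 1:zraa {ADJ}; 2:staalk {ADV,NOUN}; 3:staalk {ADV,NOUN}; 4:chulm {NOUN,CONJ}; 5:zraa {ADJ}; 6:chulm {NOUN,CONJ}; 7:breen {NOUN}; 8:skeisnain {VERB}; 9:zraa {ADJ}; 10:zraa {ADJ}.
One satisfying assignment: ADJ ADV ADV NOUN ADJ CONJ NOUN VERB ADJ ADJ.
Rule-by-rule: rule 1 satisfied; rule 2 satisfied; rule 3 satisfied; rule 4 satisfied; rule 5 satisfied.

YES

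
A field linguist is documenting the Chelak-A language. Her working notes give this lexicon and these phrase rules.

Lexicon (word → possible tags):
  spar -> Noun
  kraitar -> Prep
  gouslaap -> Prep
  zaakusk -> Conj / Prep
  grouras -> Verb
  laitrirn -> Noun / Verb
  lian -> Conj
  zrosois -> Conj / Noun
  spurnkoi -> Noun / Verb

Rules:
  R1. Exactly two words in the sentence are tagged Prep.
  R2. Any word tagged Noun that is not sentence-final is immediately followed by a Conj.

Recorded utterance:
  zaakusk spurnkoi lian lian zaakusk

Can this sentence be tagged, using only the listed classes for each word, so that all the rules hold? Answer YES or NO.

Candidates per position — 1:zaakusk {Conj,Prep}; 2:spurnkoi {Noun,Verb}; 3:lian {Conj}; 4:lian {Conj}; 5:zaakusk {Conj,Prep}.
One satisfying assignment: Prep Verb Conj Conj Prep.
Rule-by-rule: rule 1 satisfied; rule 2 satisfied.

YES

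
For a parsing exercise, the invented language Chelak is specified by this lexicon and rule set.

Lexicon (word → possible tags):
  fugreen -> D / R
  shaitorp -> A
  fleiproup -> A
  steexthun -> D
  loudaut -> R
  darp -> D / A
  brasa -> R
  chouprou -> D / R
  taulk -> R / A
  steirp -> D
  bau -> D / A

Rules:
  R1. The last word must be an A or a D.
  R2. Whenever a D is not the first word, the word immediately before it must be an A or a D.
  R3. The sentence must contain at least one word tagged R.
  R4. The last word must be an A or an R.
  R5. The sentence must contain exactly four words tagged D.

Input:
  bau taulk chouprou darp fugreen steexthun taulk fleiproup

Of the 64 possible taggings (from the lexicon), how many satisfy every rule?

Candidates per position — 1:bau {D,A}; 2:taulk {R,A}; 3:chouprou {D,R}; 4:darp {D,A}; 5:fugreen {D,R}; 6:steexthun {D}; 7:taulk {R,A}; 8:fleiproup {A}.
There are 64 candidate sequences in total.
The sequences that satisfy every rule: D A D A D D R A; A A D D D D R A.
Count = 2.

2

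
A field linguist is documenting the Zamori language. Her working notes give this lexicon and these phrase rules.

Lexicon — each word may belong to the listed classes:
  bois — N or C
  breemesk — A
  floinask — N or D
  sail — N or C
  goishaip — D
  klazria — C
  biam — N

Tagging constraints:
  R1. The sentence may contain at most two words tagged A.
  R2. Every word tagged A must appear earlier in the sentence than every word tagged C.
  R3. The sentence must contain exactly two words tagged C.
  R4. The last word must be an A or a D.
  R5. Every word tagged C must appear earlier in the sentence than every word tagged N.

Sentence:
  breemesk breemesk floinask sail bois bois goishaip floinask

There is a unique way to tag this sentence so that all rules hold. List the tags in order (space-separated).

Candidates per position — 1:breemesk {A}; 2:breemesk {A}; 3:floinask {N,D}; 4:sail {N,C}; 5:bois {N,C}; 6:bois {N,C}; 7:goishaip {D}; 8:floinask {N,D}.
If word 8 were N, no tagging could satisfy rule 4; so word 8 is D.
The remaining ambiguous positions (3, 4, 5, 6) are resolved jointly — only one combination satisfies every rule.
The only consistent sequence is: A A D C C N D D.
Verifying each rule — rule 1 holds; rule 2 holds; rule 3 holds; rule 4 holds; rule 5 holds.

A A D C C N D D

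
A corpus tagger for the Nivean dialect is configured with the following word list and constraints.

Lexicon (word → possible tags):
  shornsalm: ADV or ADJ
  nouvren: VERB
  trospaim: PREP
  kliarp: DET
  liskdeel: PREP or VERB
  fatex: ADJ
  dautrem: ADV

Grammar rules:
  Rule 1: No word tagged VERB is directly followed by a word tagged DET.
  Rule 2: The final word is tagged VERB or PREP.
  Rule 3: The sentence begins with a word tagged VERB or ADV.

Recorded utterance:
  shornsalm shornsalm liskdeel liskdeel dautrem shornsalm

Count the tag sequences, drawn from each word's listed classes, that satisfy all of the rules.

0

Candidates per position — 1:shornsalm {ADV,ADJ}; 2:shornsalm {ADV,ADJ}; 3:liskdeel {PREP,VERB}; 4:liskdeel {PREP,VERB}; 5:dautrem {ADV}; 6:shornsalm {ADV,ADJ}.
There are 32 candidate sequences in total.
Rule 2 cannot be satisfied by any choice of tags from the lexicon.
So there is no consistent tagging.
Count = 0.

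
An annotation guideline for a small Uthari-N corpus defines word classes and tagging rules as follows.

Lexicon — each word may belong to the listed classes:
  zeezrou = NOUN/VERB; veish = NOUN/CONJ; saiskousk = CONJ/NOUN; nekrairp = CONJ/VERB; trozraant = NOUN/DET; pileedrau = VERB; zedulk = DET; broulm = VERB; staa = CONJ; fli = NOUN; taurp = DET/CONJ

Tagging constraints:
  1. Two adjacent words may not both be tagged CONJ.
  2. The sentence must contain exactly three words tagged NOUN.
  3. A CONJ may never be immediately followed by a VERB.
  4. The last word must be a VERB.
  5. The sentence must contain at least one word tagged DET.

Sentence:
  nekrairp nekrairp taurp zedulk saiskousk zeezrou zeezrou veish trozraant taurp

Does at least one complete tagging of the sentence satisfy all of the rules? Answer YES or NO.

NO

Candidates per position — 1:nekrairp {CONJ,VERB}; 2:nekrairp {CONJ,VERB}; 3:taurp {DET,CONJ}; 4:zedulk {DET}; 5:saiskousk {CONJ,NOUN}; 6:zeezrou {NOUN,VERB}; 7:zeezrou {NOUN,VERB}; 8:veish {NOUN,CONJ}; 9:trozraant {NOUN,DET}; 10:taurp {DET,CONJ}.
Rule 4 cannot be satisfied by any choice of tags from the lexicon.
So there is no consistent tagging.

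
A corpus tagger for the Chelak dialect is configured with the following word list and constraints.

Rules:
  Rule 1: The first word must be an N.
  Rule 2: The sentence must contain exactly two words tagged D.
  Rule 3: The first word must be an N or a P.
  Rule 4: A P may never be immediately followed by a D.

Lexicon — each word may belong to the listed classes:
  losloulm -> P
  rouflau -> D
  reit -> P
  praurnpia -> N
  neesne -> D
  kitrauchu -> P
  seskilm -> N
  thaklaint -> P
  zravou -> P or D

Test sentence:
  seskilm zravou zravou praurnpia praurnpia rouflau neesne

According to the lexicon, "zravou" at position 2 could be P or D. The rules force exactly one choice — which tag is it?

Candidates per position — 1:seskilm {N}; 2:zravou {P,D}; 3:zravou {P,D}; 4:praurnpia {N}; 5:praurnpia {N}; 6:rouflau {D}; 7:neesne {D}.
Word 2 cannot be D — rule 2 would then fail for every completion. It is P.
Word 3 cannot be D — rule 2 would then fail for every completion. It is P.
The only consistent sequence is: N P P N N D D.
Check: rule 1 ok; rule 2 ok; rule 3 ok; rule 4 ok.

P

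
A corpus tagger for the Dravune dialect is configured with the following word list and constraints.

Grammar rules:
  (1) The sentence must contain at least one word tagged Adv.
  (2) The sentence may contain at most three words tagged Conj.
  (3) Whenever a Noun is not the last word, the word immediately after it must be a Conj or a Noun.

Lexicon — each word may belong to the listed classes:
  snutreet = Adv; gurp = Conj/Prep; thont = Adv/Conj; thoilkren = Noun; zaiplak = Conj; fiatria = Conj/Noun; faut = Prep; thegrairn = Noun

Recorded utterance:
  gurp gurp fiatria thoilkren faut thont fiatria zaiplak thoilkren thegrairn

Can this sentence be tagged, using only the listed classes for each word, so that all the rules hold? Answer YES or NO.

NO

Candidates per position — 1:gurp {Conj,Prep}; 2:gurp {Conj,Prep}; 3:fiatria {Conj,Noun}; 4:thoilkren {Noun}; 5:faut {Prep}; 6:thont {Adv,Conj}; 7:fiatria {Conj,Noun}; 8:zaiplak {Conj}; 9:thoilkren {Noun}; 10:thegrairn {Noun}.
Rule 3 cannot be satisfied by any choice of tags from the lexicon.
So there is no consistent tagging.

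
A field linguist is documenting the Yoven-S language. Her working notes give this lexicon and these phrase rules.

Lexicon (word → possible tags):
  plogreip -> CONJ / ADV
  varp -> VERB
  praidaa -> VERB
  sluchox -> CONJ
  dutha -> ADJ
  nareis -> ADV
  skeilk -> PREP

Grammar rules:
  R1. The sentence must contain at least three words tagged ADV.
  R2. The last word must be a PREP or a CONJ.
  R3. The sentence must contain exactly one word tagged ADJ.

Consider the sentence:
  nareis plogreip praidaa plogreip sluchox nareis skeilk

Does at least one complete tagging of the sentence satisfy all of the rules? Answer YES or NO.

Candidates per position — 1:nareis {ADV}; 2:plogreip {CONJ,ADV}; 3:praidaa {VERB}; 4:plogreip {CONJ,ADV}; 5:sluchox {CONJ}; 6:nareis {ADV}; 7:skeilk {PREP}.
Rule 3 cannot be satisfied by any choice of tags from the lexicon.
So there is no consistent tagging.

NO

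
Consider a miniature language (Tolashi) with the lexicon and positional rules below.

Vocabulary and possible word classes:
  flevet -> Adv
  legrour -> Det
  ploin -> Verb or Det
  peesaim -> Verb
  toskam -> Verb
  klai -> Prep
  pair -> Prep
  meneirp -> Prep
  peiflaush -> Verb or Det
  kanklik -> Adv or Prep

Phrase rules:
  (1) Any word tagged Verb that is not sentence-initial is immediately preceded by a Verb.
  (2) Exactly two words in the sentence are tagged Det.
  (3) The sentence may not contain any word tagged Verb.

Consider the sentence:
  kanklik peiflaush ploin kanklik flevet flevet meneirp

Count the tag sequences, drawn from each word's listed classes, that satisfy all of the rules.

4

Candidates per position — 1:kanklik {Adv,Prep}; 2:peiflaush {Verb,Det}; 3:ploin {Verb,Det}; 4:kanklik {Adv,Prep}; 5:flevet {Adv}; 6:flevet {Adv}; 7:meneirp {Prep}.
There are 16 candidate sequences in total.
The sequences that satisfy every rule: Adv Det Det Adv Adv Adv Prep; Adv Det Det Prep Adv Adv Prep; Prep Det Det Adv Adv Adv Prep; Prep Det Det Prep Adv Adv Prep.
Count = 4.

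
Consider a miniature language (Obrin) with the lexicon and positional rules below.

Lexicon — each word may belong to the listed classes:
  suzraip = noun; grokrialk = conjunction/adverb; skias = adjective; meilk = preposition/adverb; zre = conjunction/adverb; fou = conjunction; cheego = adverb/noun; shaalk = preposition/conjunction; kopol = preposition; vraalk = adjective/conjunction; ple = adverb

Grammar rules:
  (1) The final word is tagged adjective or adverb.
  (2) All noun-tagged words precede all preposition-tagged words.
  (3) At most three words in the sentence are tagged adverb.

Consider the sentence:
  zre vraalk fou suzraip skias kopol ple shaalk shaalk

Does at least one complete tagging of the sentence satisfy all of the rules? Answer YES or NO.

NO

Candidates per position — 1:zre {conjunction,adverb}; 2:vraalk {adjective,conjunction}; 3:fou {conjunction}; 4:suzraip {noun}; 5:skias {adjective}; 6:kopol {preposition}; 7:ple {adverb}; 8:shaalk {preposition,conjunction}; 9:shaalk {preposition,conjunction}.
Rule 1 cannot be satisfied by any choice of tags from the lexicon.
So there is no consistent tagging.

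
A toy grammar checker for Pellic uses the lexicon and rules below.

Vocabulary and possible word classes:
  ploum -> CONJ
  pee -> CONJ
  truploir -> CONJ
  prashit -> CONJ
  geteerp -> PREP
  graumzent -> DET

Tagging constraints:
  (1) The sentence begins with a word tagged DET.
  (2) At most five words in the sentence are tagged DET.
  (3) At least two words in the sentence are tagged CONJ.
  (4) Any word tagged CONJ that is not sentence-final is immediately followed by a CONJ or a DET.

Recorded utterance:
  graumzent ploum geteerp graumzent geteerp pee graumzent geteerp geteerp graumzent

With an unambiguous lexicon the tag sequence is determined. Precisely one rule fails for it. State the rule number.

4

Fixed tagging: DET CONJ PREP DET PREP CONJ DET PREP PREP DET.
Rule check: R1 holds, R2 holds, R3 holds, R4 violated.
Only rule 4 fails.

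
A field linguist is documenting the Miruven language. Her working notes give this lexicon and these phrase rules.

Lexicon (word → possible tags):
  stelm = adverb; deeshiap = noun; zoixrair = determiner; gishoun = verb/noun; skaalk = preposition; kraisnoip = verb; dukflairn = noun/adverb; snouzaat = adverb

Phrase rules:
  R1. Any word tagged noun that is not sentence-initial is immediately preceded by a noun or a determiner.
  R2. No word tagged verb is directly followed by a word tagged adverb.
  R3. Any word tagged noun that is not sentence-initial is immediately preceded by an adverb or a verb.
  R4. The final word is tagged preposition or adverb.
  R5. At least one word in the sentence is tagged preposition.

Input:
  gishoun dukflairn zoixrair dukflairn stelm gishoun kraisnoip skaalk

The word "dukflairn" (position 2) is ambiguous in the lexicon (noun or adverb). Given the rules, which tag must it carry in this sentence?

Candidates per position — 1:gishoun {verb,noun}; 2:dukflairn {noun,adverb}; 3:zoixrair {determiner}; 4:dukflairn {noun,adverb}; 5:stelm {adverb}; 6:gishoun {verb,noun}; 7:kraisnoip {verb}; 8:skaalk {preposition}.
Word 4 cannot be noun — rule 3 would then fail for every completion. It is adverb.
Word 6 cannot be noun — rule 1 would then fail for every completion. It is verb.
Position 2: the remaining choice is settled jointly with positions 1 — only adverb at position 2 is part of a tagging that satisfies every rule.
The unique satisfying tagging is: noun adverb determiner adverb adverb verb verb preposition.
Checking: rule 1 holds; rule 2 holds; rule 3 holds; rule 4 holds; rule 5 holds.

adverb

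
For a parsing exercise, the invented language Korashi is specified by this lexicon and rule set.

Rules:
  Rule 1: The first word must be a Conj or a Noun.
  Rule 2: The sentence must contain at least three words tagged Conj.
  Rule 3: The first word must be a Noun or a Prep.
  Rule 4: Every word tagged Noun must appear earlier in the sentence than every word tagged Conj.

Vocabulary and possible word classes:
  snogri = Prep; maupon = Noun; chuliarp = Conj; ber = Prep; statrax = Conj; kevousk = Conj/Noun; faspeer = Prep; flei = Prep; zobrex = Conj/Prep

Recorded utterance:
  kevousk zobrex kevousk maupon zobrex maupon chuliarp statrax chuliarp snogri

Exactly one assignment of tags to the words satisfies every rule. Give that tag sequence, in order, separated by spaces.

Candidates per position — 1:kevousk {Conj,Noun}; 2:zobrex {Conj,Prep}; 3:kevousk {Conj,Noun}; 4:maupon {Noun}; 5:zobrex {Conj,Prep}; 6:maupon {Noun}; 7:chuliarp {Conj}; 8:statrax {Conj}; 9:chuliarp {Conj}; 10:snogri {Prep}.
At position 1, choosing Conj makes rule 3 impossible to satisfy; hence Noun.
At position 2, choosing Conj makes rule 4 impossible to satisfy; hence Prep.
At position 3, choosing Conj makes rule 4 impossible to satisfy; hence Noun.
At position 5, choosing Conj makes rule 4 impossible to satisfy; hence Prep.
The only consistent sequence is: Noun Prep Noun Noun Prep Noun Conj Conj Conj Prep.
Rule-by-rule: rule 1 ✓; rule 2 ✓; rule 3 ✓; rule 4 ✓.

Noun Prep Noun Noun Prep Noun Conj Conj Conj Prep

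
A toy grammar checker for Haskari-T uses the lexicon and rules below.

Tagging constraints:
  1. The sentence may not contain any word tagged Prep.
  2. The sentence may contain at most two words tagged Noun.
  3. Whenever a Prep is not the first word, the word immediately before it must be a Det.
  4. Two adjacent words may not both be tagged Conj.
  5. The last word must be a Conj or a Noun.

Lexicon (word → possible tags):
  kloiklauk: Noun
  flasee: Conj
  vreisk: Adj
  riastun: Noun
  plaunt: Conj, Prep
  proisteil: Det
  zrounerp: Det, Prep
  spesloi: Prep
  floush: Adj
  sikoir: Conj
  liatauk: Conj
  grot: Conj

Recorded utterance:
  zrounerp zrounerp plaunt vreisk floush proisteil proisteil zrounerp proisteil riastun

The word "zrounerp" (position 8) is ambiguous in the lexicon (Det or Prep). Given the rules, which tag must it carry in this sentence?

Candidates per position — 1:zrounerp {Det,Prep}; 2:zrounerp {Det,Prep}; 3:plaunt {Conj,Prep}; 4:vreisk {Adj}; 5:floush {Adj}; 6:proisteil {Det}; 7:proisteil {Det}; 8:zrounerp {Det,Prep}; 9:proisteil {Det}; 10:riastun {Noun}.
Position 1: Prep is ruled out by rule 1; that leaves Det.
Position 2: Prep is ruled out by rule 1; that leaves Det.
Position 3: Prep is ruled out by rule 1; that leaves Conj.
Position 8: Prep is ruled out by rule 1; that leaves Det.
The only consistent sequence is: Det Det Conj Adj Adj Det Det Det Det Noun.
Check: rule 1 satisfied; rule 2 satisfied; rule 3 satisfied; rule 4 satisfied; rule 5 satisfied.

Det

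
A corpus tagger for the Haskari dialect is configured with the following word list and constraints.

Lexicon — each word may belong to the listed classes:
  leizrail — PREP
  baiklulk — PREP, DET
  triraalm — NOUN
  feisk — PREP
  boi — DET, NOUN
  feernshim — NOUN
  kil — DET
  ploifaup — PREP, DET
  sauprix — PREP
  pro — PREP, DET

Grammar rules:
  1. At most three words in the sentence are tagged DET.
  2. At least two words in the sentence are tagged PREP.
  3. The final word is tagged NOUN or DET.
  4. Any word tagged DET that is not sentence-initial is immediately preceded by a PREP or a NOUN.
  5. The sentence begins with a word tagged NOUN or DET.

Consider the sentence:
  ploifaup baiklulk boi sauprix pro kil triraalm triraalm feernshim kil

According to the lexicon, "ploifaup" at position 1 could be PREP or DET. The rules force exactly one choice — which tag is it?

DET

Candidates per position — 1:ploifaup {PREP,DET}; 2:baiklulk {PREP,DET}; 3:boi {DET,NOUN}; 4:sauprix {PREP}; 5:pro {PREP,DET}; 6:kil {DET}; 7:triraalm {NOUN}; 8:triraalm {NOUN}; 9:feernshim {NOUN}; 10:kil {DET}.
Word 1 cannot be PREP — rule 5 would then fail for every completion. It is DET.
Word 2 cannot be DET — rule 1 would then fail for every completion. It is PREP.
Word 3 cannot be DET — rule 1 would then fail for every completion. It is NOUN.
Word 5 cannot be DET — rule 1 would then fail for every completion. It is PREP.
The only consistent sequence is: DET PREP NOUN PREP PREP DET NOUN NOUN NOUN DET.
Rule-by-rule: rule 1 ok; rule 2 ok; rule 3 ok; rule 4 ok; rule 5 ok.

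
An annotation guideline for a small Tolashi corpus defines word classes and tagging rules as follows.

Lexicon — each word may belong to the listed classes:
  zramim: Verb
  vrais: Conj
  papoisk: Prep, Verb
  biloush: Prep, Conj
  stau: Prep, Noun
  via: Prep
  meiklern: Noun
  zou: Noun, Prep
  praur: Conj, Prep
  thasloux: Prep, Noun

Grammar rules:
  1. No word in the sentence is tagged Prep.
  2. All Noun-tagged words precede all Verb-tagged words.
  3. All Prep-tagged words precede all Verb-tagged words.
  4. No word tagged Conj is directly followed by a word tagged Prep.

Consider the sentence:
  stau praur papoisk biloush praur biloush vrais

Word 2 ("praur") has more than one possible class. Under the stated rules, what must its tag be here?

Conj

Candidates per position — 1:stau {Prep,Noun}; 2:praur {Conj,Prep}; 3:papoisk {Prep,Verb}; 4:biloush {Prep,Conj}; 5:praur {Conj,Prep}; 6:biloush {Prep,Conj}; 7:vrais {Conj}.
Word 1 cannot be Prep — rule 1 would then fail for every completion. It is Noun.
Word 2 cannot be Prep — rule 1 would then fail for every completion. It is Conj.
Word 3 cannot be Prep — rule 1 would then fail for every completion. It is Verb.
Word 4 cannot be Prep — rule 1 would then fail for every completion. It is Conj.
Word 5 cannot be Prep — rule 1 would then fail for every completion. It is Conj.
Word 6 cannot be Prep — rule 1 would then fail for every completion. It is Conj.
The only consistent sequence is: Noun Conj Verb Conj Conj Conj Conj.
Check: rule 1 ✓; rule 2 ✓; rule 3 ✓; rule 4 ✓.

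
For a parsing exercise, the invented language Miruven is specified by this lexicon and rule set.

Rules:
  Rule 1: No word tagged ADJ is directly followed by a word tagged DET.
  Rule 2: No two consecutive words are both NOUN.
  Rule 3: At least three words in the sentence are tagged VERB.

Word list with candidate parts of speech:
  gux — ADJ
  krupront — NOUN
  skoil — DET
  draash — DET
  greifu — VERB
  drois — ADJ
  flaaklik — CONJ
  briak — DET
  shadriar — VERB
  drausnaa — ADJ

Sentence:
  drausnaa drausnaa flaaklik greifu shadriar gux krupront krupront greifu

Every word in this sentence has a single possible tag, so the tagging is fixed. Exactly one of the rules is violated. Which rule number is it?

Fixed tagging: ADJ ADJ CONJ VERB VERB ADJ NOUN NOUN VERB.
Rule check: R1 ok, R2 fails, R3 ok.
Only rule 2 fails.

2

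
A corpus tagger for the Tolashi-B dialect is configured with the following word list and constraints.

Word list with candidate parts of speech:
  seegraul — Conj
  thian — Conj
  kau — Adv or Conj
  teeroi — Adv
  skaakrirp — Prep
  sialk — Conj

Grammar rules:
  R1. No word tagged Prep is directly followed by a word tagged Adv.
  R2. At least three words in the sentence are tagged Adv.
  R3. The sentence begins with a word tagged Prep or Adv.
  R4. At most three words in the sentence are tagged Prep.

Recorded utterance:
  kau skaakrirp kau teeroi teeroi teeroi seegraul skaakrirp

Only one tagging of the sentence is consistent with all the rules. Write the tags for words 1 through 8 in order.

Adv Prep Conj Adv Adv Adv Conj Prep

Candidates per position — 1:kau {Adv,Conj}; 2:skaakrirp {Prep}; 3:kau {Adv,Conj}; 4:teeroi {Adv}; 5:teeroi {Adv}; 6:teeroi {Adv}; 7:seegraul {Conj}; 8:skaakrirp {Prep}.
If word 1 were Conj, no tagging could satisfy rule 3; so word 1 is Adv.
If word 3 were Adv, no tagging could satisfy rule 1; so word 3 is Conj.
That leaves exactly one tagging: Adv Prep Conj Adv Adv Adv Conj Prep.
Rule-by-rule: rule 1 satisfied; rule 2 satisfied; rule 3 satisfied; rule 4 satisfied.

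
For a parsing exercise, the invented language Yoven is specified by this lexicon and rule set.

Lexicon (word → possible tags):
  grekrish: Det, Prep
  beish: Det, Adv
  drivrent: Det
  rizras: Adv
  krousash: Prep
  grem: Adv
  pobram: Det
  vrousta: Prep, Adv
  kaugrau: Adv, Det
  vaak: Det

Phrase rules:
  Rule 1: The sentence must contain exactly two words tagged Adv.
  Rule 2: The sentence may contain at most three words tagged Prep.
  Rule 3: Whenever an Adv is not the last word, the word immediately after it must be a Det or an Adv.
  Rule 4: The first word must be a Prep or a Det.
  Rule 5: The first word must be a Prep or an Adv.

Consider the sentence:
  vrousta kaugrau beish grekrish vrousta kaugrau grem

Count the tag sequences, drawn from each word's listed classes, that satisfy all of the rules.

Candidates per position — 1:vrousta {Prep,Adv}; 2:kaugrau {Adv,Det}; 3:beish {Det,Adv}; 4:grekrish {Det,Prep}; 5:vrousta {Prep,Adv}; 6:kaugrau {Adv,Det}; 7:grem {Adv}.
There are 64 candidate sequences in total.
Checking each against the rules leaves 7 sequences.
Count = 7.

7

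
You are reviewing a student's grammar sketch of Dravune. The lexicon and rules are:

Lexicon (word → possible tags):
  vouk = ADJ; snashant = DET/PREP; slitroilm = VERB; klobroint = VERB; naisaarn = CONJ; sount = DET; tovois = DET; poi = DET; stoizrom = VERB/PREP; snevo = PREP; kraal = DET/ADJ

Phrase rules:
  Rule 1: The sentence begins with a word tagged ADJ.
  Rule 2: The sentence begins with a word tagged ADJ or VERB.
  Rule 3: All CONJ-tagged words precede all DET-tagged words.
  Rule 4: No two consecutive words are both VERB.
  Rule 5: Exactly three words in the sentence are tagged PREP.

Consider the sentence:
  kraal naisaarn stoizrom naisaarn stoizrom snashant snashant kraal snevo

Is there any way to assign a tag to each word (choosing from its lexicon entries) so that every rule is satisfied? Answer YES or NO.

Candidates per position — 1:kraal {DET,ADJ}; 2:naisaarn {CONJ}; 3:stoizrom {VERB,PREP}; 4:naisaarn {CONJ}; 5:stoizrom {VERB,PREP}; 6:snashant {DET,PREP}; 7:snashant {DET,PREP}; 8:kraal {DET,ADJ}; 9:snevo {PREP}.
One satisfying assignment: ADJ CONJ VERB CONJ PREP DET PREP DET PREP.
Verifying each rule — rule 1 satisfied; rule 2 satisfied; rule 3 satisfied; rule 4 satisfied; rule 5 satisfied.

YES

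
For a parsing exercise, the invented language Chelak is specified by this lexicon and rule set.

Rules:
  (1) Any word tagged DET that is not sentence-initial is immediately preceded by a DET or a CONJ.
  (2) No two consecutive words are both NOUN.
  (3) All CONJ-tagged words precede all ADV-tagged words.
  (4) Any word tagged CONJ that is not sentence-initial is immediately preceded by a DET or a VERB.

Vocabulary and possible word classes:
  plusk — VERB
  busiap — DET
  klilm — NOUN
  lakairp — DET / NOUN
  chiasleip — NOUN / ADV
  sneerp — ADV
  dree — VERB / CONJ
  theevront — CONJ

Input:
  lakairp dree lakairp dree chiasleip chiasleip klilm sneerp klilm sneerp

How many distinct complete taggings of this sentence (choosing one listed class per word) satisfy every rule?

10

Candidates per position — 1:lakairp {DET,NOUN}; 2:dree {VERB,CONJ}; 3:lakairp {DET,NOUN}; 4:dree {VERB,CONJ}; 5:chiasleip {NOUN,ADV}; 6:chiasleip {NOUN,ADV}; 7:klilm {NOUN}; 8:sneerp {ADV}; 9:klilm {NOUN}; 10:sneerp {ADV}.
There are 64 candidate sequences in total.
Checking each against the rules leaves 10 sequences.
Count = 10.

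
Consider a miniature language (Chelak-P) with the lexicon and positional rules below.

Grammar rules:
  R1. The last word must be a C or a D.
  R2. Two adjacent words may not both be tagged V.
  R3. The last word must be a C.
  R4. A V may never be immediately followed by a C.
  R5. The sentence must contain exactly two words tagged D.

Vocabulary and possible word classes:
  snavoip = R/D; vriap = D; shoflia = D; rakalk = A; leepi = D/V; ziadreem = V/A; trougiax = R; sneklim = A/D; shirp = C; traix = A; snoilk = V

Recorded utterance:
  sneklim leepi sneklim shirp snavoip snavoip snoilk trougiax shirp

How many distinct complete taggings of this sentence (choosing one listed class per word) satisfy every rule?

10

Candidates per position — 1:sneklim {A,D}; 2:leepi {D,V}; 3:sneklim {A,D}; 4:shirp {C}; 5:snavoip {R,D}; 6:snavoip {R,D}; 7:snoilk {V}; 8:trougiax {R}; 9:shirp {C}.
There are 32 candidate sequences in total.
Checking each against the rules leaves 10 sequences.
Count = 10.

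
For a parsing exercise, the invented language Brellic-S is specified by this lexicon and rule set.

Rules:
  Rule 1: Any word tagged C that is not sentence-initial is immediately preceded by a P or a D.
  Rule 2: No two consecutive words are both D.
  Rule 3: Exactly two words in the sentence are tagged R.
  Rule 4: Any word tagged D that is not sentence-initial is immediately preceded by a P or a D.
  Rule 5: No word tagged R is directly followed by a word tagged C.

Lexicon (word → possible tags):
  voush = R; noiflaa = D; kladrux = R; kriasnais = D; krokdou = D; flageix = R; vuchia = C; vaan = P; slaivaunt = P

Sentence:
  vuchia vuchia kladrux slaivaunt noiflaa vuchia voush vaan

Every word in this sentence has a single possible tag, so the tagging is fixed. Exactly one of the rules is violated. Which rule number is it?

Fixed tagging: C C R P D C R P.
Checking each rule: R1 fail, R2 pass, R3 pass, R4 pass, R5 pass.
Only rule 1 fails.

1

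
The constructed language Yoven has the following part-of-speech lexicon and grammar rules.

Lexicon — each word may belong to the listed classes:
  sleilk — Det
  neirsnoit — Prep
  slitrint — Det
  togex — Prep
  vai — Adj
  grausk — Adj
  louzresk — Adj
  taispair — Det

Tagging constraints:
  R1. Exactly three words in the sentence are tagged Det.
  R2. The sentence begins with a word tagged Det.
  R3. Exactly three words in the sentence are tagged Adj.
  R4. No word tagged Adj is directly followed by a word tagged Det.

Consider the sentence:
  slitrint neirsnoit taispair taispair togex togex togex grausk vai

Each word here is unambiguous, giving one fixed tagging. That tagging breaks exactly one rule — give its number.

3

Fixed tagging: Det Prep Det Det Prep Prep Prep Adj Adj.
Checking each rule: R1 pass, R2 pass, R3 fail, R4 pass.
Only rule 3 fails.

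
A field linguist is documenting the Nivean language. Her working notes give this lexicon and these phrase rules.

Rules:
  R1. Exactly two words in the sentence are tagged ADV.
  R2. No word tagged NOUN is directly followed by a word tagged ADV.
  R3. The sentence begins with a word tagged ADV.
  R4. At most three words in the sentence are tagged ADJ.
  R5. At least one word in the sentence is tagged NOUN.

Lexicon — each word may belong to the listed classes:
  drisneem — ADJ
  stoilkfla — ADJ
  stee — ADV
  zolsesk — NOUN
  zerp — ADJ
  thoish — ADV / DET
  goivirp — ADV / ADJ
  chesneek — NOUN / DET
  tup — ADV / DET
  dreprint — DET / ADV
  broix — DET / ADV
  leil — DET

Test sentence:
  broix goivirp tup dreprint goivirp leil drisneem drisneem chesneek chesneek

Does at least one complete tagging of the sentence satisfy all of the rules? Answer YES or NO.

Candidates per position — 1:broix {DET,ADV}; 2:goivirp {ADV,ADJ}; 3:tup {ADV,DET}; 4:dreprint {DET,ADV}; 5:goivirp {ADV,ADJ}; 6:leil {DET}; 7:drisneem {ADJ}; 8:drisneem {ADJ}; 9:chesneek {NOUN,DET}; 10:chesneek {NOUN,DET}.
One satisfying assignment: ADV ADV DET DET ADJ DET ADJ ADJ NOUN DET.
Checking: rule 1 holds; rule 2 holds; rule 3 holds; rule 4 holds; rule 5 holds.

YES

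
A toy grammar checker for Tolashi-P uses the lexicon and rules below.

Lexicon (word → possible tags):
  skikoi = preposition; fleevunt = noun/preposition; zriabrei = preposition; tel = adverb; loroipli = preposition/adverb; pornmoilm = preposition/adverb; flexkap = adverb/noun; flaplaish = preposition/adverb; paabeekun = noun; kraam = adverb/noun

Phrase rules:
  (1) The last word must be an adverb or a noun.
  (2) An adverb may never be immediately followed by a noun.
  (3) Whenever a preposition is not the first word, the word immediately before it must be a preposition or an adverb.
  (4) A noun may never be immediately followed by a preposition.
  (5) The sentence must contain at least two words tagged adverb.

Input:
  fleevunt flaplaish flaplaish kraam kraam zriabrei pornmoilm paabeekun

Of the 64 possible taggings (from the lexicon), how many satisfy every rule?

Candidates per position — 1:fleevunt {noun,preposition}; 2:flaplaish {preposition,adverb}; 3:flaplaish {preposition,adverb}; 4:kraam {adverb,noun}; 5:kraam {adverb,noun}; 6:zriabrei {preposition}; 7:pornmoilm {preposition,adverb}; 8:paabeekun {noun}.
There are 64 candidate sequences in total.
Checking each against the rules leaves 8 sequences.
Count = 8.

8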